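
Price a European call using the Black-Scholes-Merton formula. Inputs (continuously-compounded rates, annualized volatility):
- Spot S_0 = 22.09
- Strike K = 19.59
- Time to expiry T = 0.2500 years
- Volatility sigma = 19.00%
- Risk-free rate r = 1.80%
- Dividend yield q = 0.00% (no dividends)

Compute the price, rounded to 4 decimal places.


d1 = (ln(S/K) + (r - q + 0.5*sigma^2) * T) / (sigma * sqrt(T)) = 1.35913985
d2 = d1 - sigma * sqrt(T) = 1.26413985
exp(-rT) = 0.99551011; exp(-qT) = 1.00000000
C = S_0 * exp(-qT) * N(d1) - K * exp(-rT) * N(d2)
N(d1) = 0.91294886; N(d2) = 0.89691008
C = 22.0900 * 1.00000000 * 0.91294886 - 19.5900 * 0.99551011 * 0.89691008 = 2.6755

Answer: Price = 2.6755


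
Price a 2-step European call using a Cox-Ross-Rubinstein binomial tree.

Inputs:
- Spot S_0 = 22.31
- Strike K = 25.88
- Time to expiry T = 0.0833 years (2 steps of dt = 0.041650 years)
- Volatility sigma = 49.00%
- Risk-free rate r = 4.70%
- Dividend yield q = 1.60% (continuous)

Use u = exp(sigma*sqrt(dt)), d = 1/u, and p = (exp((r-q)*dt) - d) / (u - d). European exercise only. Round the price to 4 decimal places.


Answer: Price = V(0,0) = 0.3162

Derivation:
dt = T/N = 0.041650
u = exp(sigma*sqrt(dt)) = 1.105172; d = 1/u = 0.904837
p = (exp((r-q)*dt) - d) / (u - d) = 0.481470
Discount per step: exp(-r*dt) = 0.998044
Stock lattice S(k, i) with i counting down-moves:
  k=0: S(0,0) = 22.3100
  k=1: S(1,0) = 24.6564; S(1,1) = 20.1869
  k=2: S(2,0) = 27.2495; S(2,1) = 22.3100; S(2,2) = 18.2659
Terminal payoffs V(N, i) = max(S_T - K, 0):
  V(2,0) = 1.369540; V(2,1) = 0.000000; V(2,2) = 0.000000
Backward induction: V(k, i) = exp(-r*dt) * [p * V(k+1, i) + (1-p) * V(k+1, i+1)].
  V(1,0) = exp(-r*dt) * [p*1.369540 + (1-p)*0.000000] = 0.658103
  V(1,1) = exp(-r*dt) * [p*0.000000 + (1-p)*0.000000] = 0.000000
  V(0,0) = exp(-r*dt) * [p*0.658103 + (1-p)*0.000000] = 0.316237


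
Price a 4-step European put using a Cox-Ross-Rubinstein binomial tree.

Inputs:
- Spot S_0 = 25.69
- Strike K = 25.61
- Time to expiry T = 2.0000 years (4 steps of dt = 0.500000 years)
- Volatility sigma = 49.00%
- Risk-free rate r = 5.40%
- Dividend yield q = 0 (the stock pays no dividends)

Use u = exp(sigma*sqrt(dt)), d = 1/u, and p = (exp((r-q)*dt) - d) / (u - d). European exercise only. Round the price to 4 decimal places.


Answer: Price = V(0,0) = 4.9403

Derivation:
dt = T/N = 0.500000
u = exp(sigma*sqrt(dt)) = 1.414084; d = 1/u = 0.707171
p = (exp((r-q)*dt) - d) / (u - d) = 0.452950
Discount per step: exp(-r*dt) = 0.973361
Stock lattice S(k, i) with i counting down-moves:
  k=0: S(0,0) = 25.6900
  k=1: S(1,0) = 36.3278; S(1,1) = 18.1672
  k=2: S(2,0) = 51.3706; S(2,1) = 25.6900; S(2,2) = 12.8473
  k=3: S(3,0) = 72.6424; S(3,1) = 36.3278; S(3,2) = 18.1672; S(3,3) = 9.0853
  k=4: S(4,0) = 102.7225; S(4,1) = 51.3706; S(4,2) = 25.6900; S(4,3) = 12.8473; S(4,4) = 6.4248
Terminal payoffs V(N, i) = max(K - S_T, 0):
  V(4,0) = 0.000000; V(4,1) = 0.000000; V(4,2) = 0.000000; V(4,3) = 12.762655; V(4,4) = 19.185155
Backward induction: V(k, i) = exp(-r*dt) * [p * V(k+1, i) + (1-p) * V(k+1, i+1)].
  V(3,0) = exp(-r*dt) * [p*0.000000 + (1-p)*0.000000] = 0.000000
  V(3,1) = exp(-r*dt) * [p*0.000000 + (1-p)*0.000000] = 0.000000
  V(3,2) = exp(-r*dt) * [p*0.000000 + (1-p)*12.762655] = 6.795821
  V(3,3) = exp(-r*dt) * [p*12.762655 + (1-p)*19.185155] = 15.842508
  V(2,0) = exp(-r*dt) * [p*0.000000 + (1-p)*0.000000] = 0.000000
  V(2,1) = exp(-r*dt) * [p*0.000000 + (1-p)*6.795821] = 3.618619
  V(2,2) = exp(-r*dt) * [p*6.795821 + (1-p)*15.842508] = 11.431942
  V(1,0) = exp(-r*dt) * [p*0.000000 + (1-p)*3.618619] = 1.926831
  V(1,1) = exp(-r*dt) * [p*3.618619 + (1-p)*11.431942] = 7.682638
  V(0,0) = exp(-r*dt) * [p*1.926831 + (1-p)*7.682638] = 4.940338


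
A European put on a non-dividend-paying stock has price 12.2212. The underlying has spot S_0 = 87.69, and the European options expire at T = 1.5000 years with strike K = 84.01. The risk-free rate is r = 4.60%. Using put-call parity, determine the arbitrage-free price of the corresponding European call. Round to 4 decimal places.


Answer: Call price = 21.5024

Derivation:
Put-call parity: C - P = S_0 * exp(-qT) - K * exp(-rT).
S_0 * exp(-qT) = 87.6900 * 1.00000000 = 87.69000000
K * exp(-rT) = 84.0100 * 0.93332668 = 78.40877439
C = P + S*exp(-qT) - K*exp(-rT)
C = 12.2212 + 87.69000000 - 78.40877439 = 21.5024


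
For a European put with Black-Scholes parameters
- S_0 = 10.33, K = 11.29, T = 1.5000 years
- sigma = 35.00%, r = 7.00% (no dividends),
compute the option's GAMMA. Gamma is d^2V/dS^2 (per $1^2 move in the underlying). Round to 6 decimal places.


d1 = 0.2519706232; d2 = -0.1766900818
phi(d1) = 0.3864769190; exp(-qT) = 1.0000000000; exp(-rT) = 0.9003245226
Gamma = exp(-qT) * phi(d1) / (S * sigma * sqrt(T)) = 1.0000000000 * 0.3864769190 / (10.3300 * 0.3500 * 1.2247448714) = 0.087279

Answer: Gamma = 0.087279


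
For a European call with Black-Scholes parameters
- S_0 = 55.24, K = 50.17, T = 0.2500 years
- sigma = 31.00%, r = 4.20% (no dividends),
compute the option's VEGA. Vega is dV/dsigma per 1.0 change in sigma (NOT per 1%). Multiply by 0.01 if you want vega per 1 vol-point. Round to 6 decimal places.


d1 = 0.7663392906; d2 = 0.6113392906
phi(d1) = 0.2974299668; exp(-qT) = 1.0000000000; exp(-rT) = 0.9895549326
Vega = S * exp(-qT) * phi(d1) * sqrt(T) = 55.2400 * 1.0000000000 * 0.2974299668 * 0.5000000000 = 8.215016

Answer: Vega = 8.215016


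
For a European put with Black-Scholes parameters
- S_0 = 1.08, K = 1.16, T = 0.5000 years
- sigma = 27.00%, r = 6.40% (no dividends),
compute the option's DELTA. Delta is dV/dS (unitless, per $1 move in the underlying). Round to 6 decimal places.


Answer: Delta = -0.544279

Derivation:
d1 = -0.1112198513; d2 = -0.3021386822
phi(d1) = 0.3964824660; exp(-qT) = 1.0000000000; exp(-rT) = 0.9685065821
N(-d1) = 0.5442789949
Delta = -exp(-qT) * N(-d1) = -1.0000000000 * 0.5442789949 = -0.544279


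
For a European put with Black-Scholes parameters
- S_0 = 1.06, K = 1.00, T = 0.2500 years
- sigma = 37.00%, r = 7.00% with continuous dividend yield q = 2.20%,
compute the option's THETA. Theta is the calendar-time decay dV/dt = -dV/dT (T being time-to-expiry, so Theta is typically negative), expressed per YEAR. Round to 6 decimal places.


d1 = 0.4723319358; d2 = 0.2873319358
phi(d1) = 0.3568330470; exp(-qT) = 0.9945150973; exp(-rT) = 0.9826522357
Theta = -S*exp(-qT)*phi(d1)*sigma/(2*sqrt(T)) + r*K*exp(-rT)*N(-d2) - q*S*exp(-qT)*N(-d1)
N(-d1) = 0.3183449393; N(-d2) = 0.3869290859; sqrt(T) = 0.5000000000
Term 1 = -1.0600 * 0.9945150973 * 0.3568330470 * 0.3700 / (2 * 0.5000000000) = -0.1391823093
Term 2 = 0.0700 * 1.0000 * 0.9826522357 * 0.3869290859 = 0.0266151712
Term 3 = -0.0220 * 1.0600 * 0.9945150973 * 0.3183449393 = -0.0073830851
Theta = -0.1391823093 + (0.0266151712) + (-0.0073830851) = -0.119950

Answer: Theta = -0.119950


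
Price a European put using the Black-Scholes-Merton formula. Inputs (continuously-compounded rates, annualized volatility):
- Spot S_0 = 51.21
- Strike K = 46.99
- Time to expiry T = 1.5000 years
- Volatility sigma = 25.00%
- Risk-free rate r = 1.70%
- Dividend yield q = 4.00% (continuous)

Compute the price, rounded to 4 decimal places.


d1 = (ln(S/K) + (r - q + 0.5*sigma^2) * T) / (sigma * sqrt(T)) = 0.32129144
d2 = d1 - sigma * sqrt(T) = 0.01510523
exp(-rT) = 0.97482238; exp(-qT) = 0.94176453
P = K * exp(-rT) * N(-d2) - S_0 * exp(-qT) * N(-d1)
N(-d1) = 0.37399477; N(-d2) = 0.49397412
P = 46.9900 * 0.97482238 * 0.49397412 - 51.2100 * 0.94176453 * 0.37399477 = 4.5905

Answer: Price = 4.5905


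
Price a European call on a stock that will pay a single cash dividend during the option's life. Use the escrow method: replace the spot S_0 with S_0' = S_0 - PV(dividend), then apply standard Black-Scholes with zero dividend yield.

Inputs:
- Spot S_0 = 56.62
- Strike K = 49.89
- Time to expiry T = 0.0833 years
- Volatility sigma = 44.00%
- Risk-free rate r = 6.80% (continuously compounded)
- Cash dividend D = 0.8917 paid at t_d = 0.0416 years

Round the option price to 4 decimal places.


PV(D) = D * exp(-r * t_d) = 0.8917 * 0.99717520 = 0.88918112
S_0' = S_0 - PV(D) = 56.6200 - 0.88918112 = 55.73081888
d1 = (ln(S_0'/K) + (r + sigma^2/2)*T) / (sigma*sqrt(T)) = 0.97991128
d2 = d1 - sigma*sqrt(T) = 0.85291962
exp(-rT) = 0.99435161
N(d1) = 0.83643504; N(d2) = 0.80314806
C = S_0' * N(d1) - K * exp(-rT) * N(d2) = 55.73081888 * 0.83643504 - 49.8900 * 0.99435161 * 0.80314806 = 6.7725

Answer: Price = 6.7725


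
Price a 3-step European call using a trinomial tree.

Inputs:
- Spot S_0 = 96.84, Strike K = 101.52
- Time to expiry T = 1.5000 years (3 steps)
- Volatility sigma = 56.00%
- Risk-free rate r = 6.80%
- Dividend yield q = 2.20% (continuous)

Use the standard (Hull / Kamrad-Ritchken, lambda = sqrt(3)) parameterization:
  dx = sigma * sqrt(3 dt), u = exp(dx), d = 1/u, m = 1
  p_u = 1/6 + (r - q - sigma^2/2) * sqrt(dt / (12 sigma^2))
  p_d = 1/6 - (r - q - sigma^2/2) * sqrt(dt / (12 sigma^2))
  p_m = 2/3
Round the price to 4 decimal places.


Answer: Price = V(0,0) = 23.8748

Derivation:
dt = T/N = 0.500000; dx = sigma*sqrt(3*dt) = 0.685857
u = exp(dx) = 1.985473; d = 1/u = 0.503658
p_u = 0.126279, p_m = 0.666667, p_d = 0.207054
Discount per step: exp(-r*dt) = 0.966572
Stock lattice S(k, j) with j the centered position index:
  k=0: S(0,+0) = 96.8400
  k=1: S(1,-1) = 48.7743; S(1,+0) = 96.8400; S(1,+1) = 192.2732
  k=2: S(2,-2) = 24.5656; S(2,-1) = 48.7743; S(2,+0) = 96.8400; S(2,+1) = 192.2732; S(2,+2) = 381.7532
  k=3: S(3,-3) = 12.3727; S(3,-2) = 24.5656; S(3,-1) = 48.7743; S(3,+0) = 96.8400; S(3,+1) = 192.2732; S(3,+2) = 381.7532; S(3,+3) = 757.9607
Terminal payoffs V(N, j) = max(S_T - K, 0):
  V(3,-3) = 0.000000; V(3,-2) = 0.000000; V(3,-1) = 0.000000; V(3,+0) = 0.000000; V(3,+1) = 90.753197; V(3,+2) = 280.233223; V(3,+3) = 656.440684
Backward induction: V(k, j) = exp(-r*dt) * [p_u * V(k+1, j+1) + p_m * V(k+1, j) + p_d * V(k+1, j-1)]
  V(2,-2) = exp(-r*dt) * [p_u*0.000000 + p_m*0.000000 + p_d*0.000000] = 0.000000
  V(2,-1) = exp(-r*dt) * [p_u*0.000000 + p_m*0.000000 + p_d*0.000000] = 0.000000
  V(2,+0) = exp(-r*dt) * [p_u*90.753197 + p_m*0.000000 + p_d*0.000000] = 11.077147
  V(2,+1) = exp(-r*dt) * [p_u*280.233223 + p_m*90.753197 + p_d*0.000000] = 92.684321
  V(2,+2) = exp(-r*dt) * [p_u*656.440684 + p_m*280.233223 + p_d*90.753197] = 278.863422
  V(1,-1) = exp(-r*dt) * [p_u*11.077147 + p_m*0.000000 + p_d*0.000000] = 1.352053
  V(1,+0) = exp(-r*dt) * [p_u*92.684321 + p_m*11.077147 + p_d*0.000000] = 18.450758
  V(1,+1) = exp(-r*dt) * [p_u*278.863422 + p_m*92.684321 + p_d*11.077147] = 95.978403
  V(0,+0) = exp(-r*dt) * [p_u*95.978403 + p_m*18.450758 + p_d*1.352053] = 23.874832


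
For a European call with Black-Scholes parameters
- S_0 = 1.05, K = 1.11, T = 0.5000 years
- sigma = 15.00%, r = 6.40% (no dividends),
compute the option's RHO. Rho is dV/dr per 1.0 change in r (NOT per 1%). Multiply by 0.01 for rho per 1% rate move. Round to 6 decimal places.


d1 = -0.1691856792; d2 = -0.2752516964
phi(d1) = 0.3932733231; exp(-qT) = 1.0000000000; exp(-rT) = 0.9685065821
N(d2) = 0.3915614361
Rho = K*T*exp(-rT)*N(d2) = 1.1100 * 0.5000 * 0.9685065821 * 0.3915614361 = 0.210473

Answer: Rho = 0.210473


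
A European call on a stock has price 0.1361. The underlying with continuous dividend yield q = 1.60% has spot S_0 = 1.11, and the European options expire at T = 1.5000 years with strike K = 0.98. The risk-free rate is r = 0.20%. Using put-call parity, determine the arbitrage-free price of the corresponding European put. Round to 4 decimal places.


Put-call parity: C - P = S_0 * exp(-qT) - K * exp(-rT).
S_0 * exp(-qT) = 1.1100 * 0.97628571 = 1.08367714
K * exp(-rT) = 0.9800 * 0.99700450 = 0.97706441
P = C - S*exp(-qT) + K*exp(-rT)
P = 0.1361 - 1.08367714 + 0.97706441 = 0.0295

Answer: Put price = 0.0295


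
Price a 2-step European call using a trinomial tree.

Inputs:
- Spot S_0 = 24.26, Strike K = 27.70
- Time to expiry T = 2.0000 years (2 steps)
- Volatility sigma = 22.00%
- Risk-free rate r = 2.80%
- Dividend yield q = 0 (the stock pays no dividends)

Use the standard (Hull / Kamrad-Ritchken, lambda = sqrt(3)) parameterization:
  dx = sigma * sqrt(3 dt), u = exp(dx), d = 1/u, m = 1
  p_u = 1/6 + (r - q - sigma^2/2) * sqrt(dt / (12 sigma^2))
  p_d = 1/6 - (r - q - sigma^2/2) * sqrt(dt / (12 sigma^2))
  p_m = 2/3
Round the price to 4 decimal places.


Answer: Price = V(0,0) = 2.3672

Derivation:
dt = T/N = 1.000000; dx = sigma*sqrt(3*dt) = 0.381051
u = exp(dx) = 1.463823; d = 1/u = 0.683143
p_u = 0.171653, p_m = 0.666667, p_d = 0.161680
Discount per step: exp(-r*dt) = 0.972388
Stock lattice S(k, j) with j the centered position index:
  k=0: S(0,+0) = 24.2600
  k=1: S(1,-1) = 16.5730; S(1,+0) = 24.2600; S(1,+1) = 35.5123
  k=2: S(2,-2) = 11.3218; S(2,-1) = 16.5730; S(2,+0) = 24.2600; S(2,+1) = 35.5123; S(2,+2) = 51.9838
Terminal payoffs V(N, j) = max(S_T - K, 0):
  V(2,-2) = 0.000000; V(2,-1) = 0.000000; V(2,+0) = 0.000000; V(2,+1) = 7.812334; V(2,+2) = 24.283755
Backward induction: V(k, j) = exp(-r*dt) * [p_u * V(k+1, j+1) + p_m * V(k+1, j) + p_d * V(k+1, j-1)]
  V(1,-1) = exp(-r*dt) * [p_u*0.000000 + p_m*0.000000 + p_d*0.000000] = 0.000000
  V(1,+0) = exp(-r*dt) * [p_u*7.812334 + p_m*0.000000 + p_d*0.000000] = 1.303982
  V(1,+1) = exp(-r*dt) * [p_u*24.283755 + p_m*7.812334 + p_d*0.000000] = 9.117696
  V(0,+0) = exp(-r*dt) * [p_u*9.117696 + p_m*1.303982 + p_d*0.000000] = 2.367182


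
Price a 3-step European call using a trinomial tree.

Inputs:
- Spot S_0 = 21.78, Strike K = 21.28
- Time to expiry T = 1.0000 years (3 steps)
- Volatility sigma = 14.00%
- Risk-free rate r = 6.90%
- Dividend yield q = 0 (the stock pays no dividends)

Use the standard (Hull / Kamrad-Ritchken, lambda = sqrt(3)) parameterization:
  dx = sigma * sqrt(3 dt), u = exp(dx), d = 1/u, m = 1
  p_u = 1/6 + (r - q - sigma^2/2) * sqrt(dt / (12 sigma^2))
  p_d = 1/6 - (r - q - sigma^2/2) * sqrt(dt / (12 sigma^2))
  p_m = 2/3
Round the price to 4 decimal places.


Answer: Price = V(0,0) = 2.2904

Derivation:
dt = T/N = 0.333333; dx = sigma*sqrt(3*dt) = 0.140000
u = exp(dx) = 1.150274; d = 1/u = 0.869358
p_u = 0.237143, p_m = 0.666667, p_d = 0.096190
Discount per step: exp(-r*dt) = 0.977262
Stock lattice S(k, j) with j the centered position index:
  k=0: S(0,+0) = 21.7800
  k=1: S(1,-1) = 18.9346; S(1,+0) = 21.7800; S(1,+1) = 25.0530
  k=2: S(2,-2) = 16.4610; S(2,-1) = 18.9346; S(2,+0) = 21.7800; S(2,+1) = 25.0530; S(2,+2) = 28.8178
  k=3: S(3,-3) = 14.3105; S(3,-2) = 16.4610; S(3,-1) = 18.9346; S(3,+0) = 21.7800; S(3,+1) = 25.0530; S(3,+2) = 28.8178; S(3,+3) = 33.1483
Terminal payoffs V(N, j) = max(S_T - K, 0):
  V(3,-3) = 0.000000; V(3,-2) = 0.000000; V(3,-1) = 0.000000; V(3,+0) = 0.500000; V(3,+1) = 3.772963; V(3,+2) = 7.537767; V(3,+3) = 11.868323
Backward induction: V(k, j) = exp(-r*dt) * [p_u * V(k+1, j+1) + p_m * V(k+1, j) + p_d * V(k+1, j-1)]
  V(2,-2) = exp(-r*dt) * [p_u*0.000000 + p_m*0.000000 + p_d*0.000000] = 0.000000
  V(2,-1) = exp(-r*dt) * [p_u*0.500000 + p_m*0.000000 + p_d*0.000000] = 0.115875
  V(2,+0) = exp(-r*dt) * [p_u*3.772963 + p_m*0.500000 + p_d*0.000000] = 1.200141
  V(2,+1) = exp(-r*dt) * [p_u*7.537767 + p_m*3.772963 + p_d*0.500000] = 4.252002
  V(2,+2) = exp(-r*dt) * [p_u*11.868323 + p_m*7.537767 + p_d*3.772963] = 8.016083
  V(1,-1) = exp(-r*dt) * [p_u*1.200141 + p_m*0.115875 + p_d*0.000000] = 0.353628
  V(1,+0) = exp(-r*dt) * [p_u*4.252002 + p_m*1.200141 + p_d*0.115875] = 1.778200
  V(1,+1) = exp(-r*dt) * [p_u*8.016083 + p_m*4.252002 + p_d*1.200141] = 4.740766
  V(0,+0) = exp(-r*dt) * [p_u*4.740766 + p_m*1.778200 + p_d*0.353628] = 2.290431


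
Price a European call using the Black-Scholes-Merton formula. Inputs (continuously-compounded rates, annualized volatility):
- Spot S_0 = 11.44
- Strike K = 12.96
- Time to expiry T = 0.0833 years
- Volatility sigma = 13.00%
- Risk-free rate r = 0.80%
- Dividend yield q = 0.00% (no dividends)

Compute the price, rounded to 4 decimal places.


Answer: Price = 0.0001

Derivation:
d1 = (ln(S/K) + (r - q + 0.5*sigma^2) * T) / (sigma * sqrt(T)) = -3.28839448
d2 = d1 - sigma * sqrt(T) = -3.32591475
exp(-rT) = 0.99933382; exp(-qT) = 1.00000000
C = S_0 * exp(-qT) * N(d1) - K * exp(-rT) * N(d2)
N(d1) = 0.00050380; N(d2) = 0.00044064
C = 11.4400 * 1.00000000 * 0.00050380 - 12.9600 * 0.99933382 * 0.00044064 = 0.0001


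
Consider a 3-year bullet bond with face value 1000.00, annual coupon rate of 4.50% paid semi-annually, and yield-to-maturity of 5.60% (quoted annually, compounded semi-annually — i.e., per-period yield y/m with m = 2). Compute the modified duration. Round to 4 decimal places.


Coupon per period c = face * coupon_rate / m = 22.500000
Periods per year m = 2; per-period yield y/m = 0.028000
Number of cashflows N = 6
Cashflows (t years, CF_t, discount factor 1/(1+y/m)^(m*t), PV):
  t = 0.5000: CF_t = 22.500000, DF = 0.972763, PV = 21.887160
  t = 1.0000: CF_t = 22.500000, DF = 0.946267, PV = 21.291011
  t = 1.5000: CF_t = 22.500000, DF = 0.920493, PV = 20.711100
  t = 2.0000: CF_t = 22.500000, DF = 0.895422, PV = 20.146985
  t = 2.5000: CF_t = 22.500000, DF = 0.871033, PV = 19.598234
  t = 3.0000: CF_t = 1022.500000, DF = 0.847308, PV = 866.372440
Price P = sum_t PV_t = 970.006931
First compute Macaulay numerator sum_t t * PV_t:
  t * PV_t at t = 0.5000: 10.943580
  t * PV_t at t = 1.0000: 21.291011
  t * PV_t at t = 1.5000: 31.066651
  t * PV_t at t = 2.0000: 40.293970
  t * PV_t at t = 2.5000: 48.995586
  t * PV_t at t = 3.0000: 2599.117321
Macaulay duration D = 2751.708118 / 970.006931 = 2.836792
Modified duration = D / (1 + y/m) = 2.836792 / (1 + 0.028000) = 2.759526

Answer: Modified duration = 2.7595


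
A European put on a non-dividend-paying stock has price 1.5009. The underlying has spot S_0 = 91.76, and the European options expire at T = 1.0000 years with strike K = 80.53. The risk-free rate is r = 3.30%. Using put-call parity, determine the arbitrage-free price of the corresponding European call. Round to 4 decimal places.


Answer: Call price = 15.3450

Derivation:
Put-call parity: C - P = S_0 * exp(-qT) - K * exp(-rT).
S_0 * exp(-qT) = 91.7600 * 1.00000000 = 91.76000000
K * exp(-rT) = 80.5300 * 0.96753856 = 77.91588020
C = P + S*exp(-qT) - K*exp(-rT)
C = 1.5009 + 91.76000000 - 77.91588020 = 15.3450


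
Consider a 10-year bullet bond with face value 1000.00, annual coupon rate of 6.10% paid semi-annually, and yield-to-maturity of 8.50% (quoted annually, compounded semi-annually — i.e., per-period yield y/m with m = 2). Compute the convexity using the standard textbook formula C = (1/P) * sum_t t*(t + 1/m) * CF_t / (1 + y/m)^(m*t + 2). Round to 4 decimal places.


Answer: Convexity = 63.8360

Derivation:
Coupon per period c = face * coupon_rate / m = 30.500000
Periods per year m = 2; per-period yield y/m = 0.042500
Number of cashflows N = 20
Cashflows (t years, CF_t, discount factor 1/(1+y/m)^(m*t), PV):
  t = 0.5000: CF_t = 30.500000, DF = 0.959233, PV = 29.256595
  t = 1.0000: CF_t = 30.500000, DF = 0.920127, PV = 28.063880
  t = 1.5000: CF_t = 30.500000, DF = 0.882616, PV = 26.919789
  t = 2.0000: CF_t = 30.500000, DF = 0.846634, PV = 25.822339
  t = 2.5000: CF_t = 30.500000, DF = 0.812119, PV = 24.769630
  t = 3.0000: CF_t = 30.500000, DF = 0.779011, PV = 23.759837
  t = 3.5000: CF_t = 30.500000, DF = 0.747253, PV = 22.791211
  t = 4.0000: CF_t = 30.500000, DF = 0.716789, PV = 21.862072
  t = 4.5000: CF_t = 30.500000, DF = 0.687568, PV = 20.970813
  t = 5.0000: CF_t = 30.500000, DF = 0.659537, PV = 20.115888
  t = 5.5000: CF_t = 30.500000, DF = 0.632650, PV = 19.295816
  t = 6.0000: CF_t = 30.500000, DF = 0.606858, PV = 18.509176
  t = 6.5000: CF_t = 30.500000, DF = 0.582118, PV = 17.754605
  t = 7.0000: CF_t = 30.500000, DF = 0.558387, PV = 17.030796
  t = 7.5000: CF_t = 30.500000, DF = 0.535623, PV = 16.336495
  t = 8.0000: CF_t = 30.500000, DF = 0.513787, PV = 15.670499
  t = 8.5000: CF_t = 30.500000, DF = 0.492841, PV = 15.031654
  t = 9.0000: CF_t = 30.500000, DF = 0.472749, PV = 14.418852
  t = 9.5000: CF_t = 30.500000, DF = 0.453477, PV = 13.831033
  t = 10.0000: CF_t = 1030.500000, DF = 0.434989, PV = 448.256631
Price P = sum_t PV_t = 840.467610
Convexity numerator sum_t t*(t + 1/m) * CF_t / (1+y/m)^(m*t + 2):
  t = 0.5000: term = 13.459894
  t = 1.0000: term = 38.733509
  t = 1.5000: term = 74.308890
  t = 2.0000: term = 118.799185
  t = 2.5000: term = 170.934079
  t = 3.0000: term = 229.551761
  t = 3.5000: term = 293.591381
  t = 4.0000: term = 362.085979
  t = 4.5000: term = 434.155850
  t = 5.0000: term = 509.002329
  t = 5.5000: term = 585.901961
  t = 6.0000: term = 664.201046
  t = 6.5000: term = 743.310523
  t = 7.0000: term = 822.701188
  t = 7.5000: term = 901.899213
  t = 8.0000: term = 980.481958
  t = 8.5000: term = 1058.074055
  t = 9.0000: term = 1134.343746
  t = 9.5000: term = 1208.999463
  t = 10.0000: term = 43307.577873
Convexity = (1/P) * sum = 53652.113886 / 840.467610 = 63.836028


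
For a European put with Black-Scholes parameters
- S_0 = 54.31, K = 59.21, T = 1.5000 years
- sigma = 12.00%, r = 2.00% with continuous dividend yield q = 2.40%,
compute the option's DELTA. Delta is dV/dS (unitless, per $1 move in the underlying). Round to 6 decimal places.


d1 = -0.5550957074; d2 = -0.7020650920
phi(d1) = 0.3419796128; exp(-qT) = 0.9646402935; exp(-rT) = 0.9704455335
N(-d1) = 0.7105854006
Delta = -exp(-qT) * N(-d1) = -0.9646402935 * 0.7105854006 = -0.685459

Answer: Delta = -0.685459


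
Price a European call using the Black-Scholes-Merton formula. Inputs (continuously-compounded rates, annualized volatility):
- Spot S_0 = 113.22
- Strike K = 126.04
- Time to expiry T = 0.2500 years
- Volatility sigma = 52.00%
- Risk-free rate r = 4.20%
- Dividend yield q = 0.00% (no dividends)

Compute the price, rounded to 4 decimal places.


d1 = (ln(S/K) + (r - q + 0.5*sigma^2) * T) / (sigma * sqrt(T)) = -0.24217880
d2 = d1 - sigma * sqrt(T) = -0.50217880
exp(-rT) = 0.98955493; exp(-qT) = 1.00000000
C = S_0 * exp(-qT) * N(d1) - K * exp(-rT) * N(d2)
N(d1) = 0.40432081; N(d2) = 0.30777088
C = 113.2200 * 1.00000000 * 0.40432081 - 126.0400 * 0.98955493 * 0.30777088 = 7.3909

Answer: Price = 7.3909


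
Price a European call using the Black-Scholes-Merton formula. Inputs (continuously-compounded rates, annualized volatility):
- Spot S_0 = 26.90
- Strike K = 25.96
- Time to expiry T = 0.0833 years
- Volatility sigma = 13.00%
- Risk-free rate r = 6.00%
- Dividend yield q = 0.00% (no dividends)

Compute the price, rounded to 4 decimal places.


Answer: Price = 1.1398

Derivation:
d1 = (ln(S/K) + (r - q + 0.5*sigma^2) * T) / (sigma * sqrt(T)) = 1.09997315
d2 = d1 - sigma * sqrt(T) = 1.06245289
exp(-rT) = 0.99501447; exp(-qT) = 1.00000000
C = S_0 * exp(-qT) * N(d1) - K * exp(-rT) * N(d2)
N(d1) = 0.86432809; N(d2) = 0.85598493
C = 26.9000 * 1.00000000 * 0.86432809 - 25.9600 * 0.99501447 * 0.85598493 = 1.1398


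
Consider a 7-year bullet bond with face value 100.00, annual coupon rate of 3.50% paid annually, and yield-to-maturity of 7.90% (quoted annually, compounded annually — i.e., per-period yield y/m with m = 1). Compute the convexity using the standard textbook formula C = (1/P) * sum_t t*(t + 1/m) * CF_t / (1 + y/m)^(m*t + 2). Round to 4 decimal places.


Answer: Convexity = 41.0257

Derivation:
Coupon per period c = face * coupon_rate / m = 3.500000
Periods per year m = 1; per-period yield y/m = 0.079000
Number of cashflows N = 7
Cashflows (t years, CF_t, discount factor 1/(1+y/m)^(m*t), PV):
  t = 1.0000: CF_t = 3.500000, DF = 0.926784, PV = 3.243744
  t = 2.0000: CF_t = 3.500000, DF = 0.858929, PV = 3.006250
  t = 3.0000: CF_t = 3.500000, DF = 0.796041, PV = 2.786145
  t = 4.0000: CF_t = 3.500000, DF = 0.737758, PV = 2.582155
  t = 5.0000: CF_t = 3.500000, DF = 0.683743, PV = 2.393100
  t = 6.0000: CF_t = 3.500000, DF = 0.633682, PV = 2.217887
  t = 7.0000: CF_t = 103.500000, DF = 0.587286, PV = 60.784134
Price P = sum_t PV_t = 77.013415
Convexity numerator sum_t t*(t + 1/m) * CF_t / (1+y/m)^(m*t + 2):
  t = 1.0000: term = 5.572290
  t = 2.0000: term = 15.492928
  t = 3.0000: term = 28.717198
  t = 4.0000: term = 44.357736
  t = 5.0000: term = 61.665064
  t = 6.0000: term = 80.010278
  t = 7.0000: term = 2923.717281
Convexity = (1/P) * sum = 3159.532775 / 77.013415 = 41.025745


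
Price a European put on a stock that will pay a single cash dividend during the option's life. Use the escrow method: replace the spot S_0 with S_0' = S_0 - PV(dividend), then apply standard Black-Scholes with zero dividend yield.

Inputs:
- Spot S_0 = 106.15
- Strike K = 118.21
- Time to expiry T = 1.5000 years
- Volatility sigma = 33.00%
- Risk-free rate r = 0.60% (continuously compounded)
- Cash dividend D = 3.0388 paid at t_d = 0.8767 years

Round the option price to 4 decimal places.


PV(D) = D * exp(-r * t_d) = 3.0388 * 0.99475361 = 3.02285727
S_0' = S_0 - PV(D) = 106.1500 - 3.02285727 = 103.12714273
d1 = (ln(S_0'/K) + (r + sigma^2/2)*T) / (sigma*sqrt(T)) = -0.11338189
d2 = d1 - sigma*sqrt(T) = -0.51754769
exp(-rT) = 0.99104038
N(-d1) = 0.54513610; N(-d2) = 0.69761306
P = K * exp(-rT) * N(-d2) - S_0' * N(-d1) = 118.2100 * 0.99104038 * 0.69761306 - 103.12714273 * 0.54513610 = 25.5077

Answer: Price = 25.5077


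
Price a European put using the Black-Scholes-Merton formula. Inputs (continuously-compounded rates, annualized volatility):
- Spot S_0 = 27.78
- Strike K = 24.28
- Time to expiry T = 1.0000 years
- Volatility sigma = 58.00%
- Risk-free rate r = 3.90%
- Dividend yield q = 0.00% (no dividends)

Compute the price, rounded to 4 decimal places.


d1 = (ln(S/K) + (r - q + 0.5*sigma^2) * T) / (sigma * sqrt(T)) = 0.58941961
d2 = d1 - sigma * sqrt(T) = 0.00941961
exp(-rT) = 0.96175071; exp(-qT) = 1.00000000
P = K * exp(-rT) * N(-d2) - S_0 * exp(-qT) * N(-d1)
N(-d1) = 0.27778991; N(-d2) = 0.49624218
P = 24.2800 * 0.96175071 * 0.49624218 - 27.7800 * 1.00000000 * 0.27778991 = 3.8709

Answer: Price = 3.8709


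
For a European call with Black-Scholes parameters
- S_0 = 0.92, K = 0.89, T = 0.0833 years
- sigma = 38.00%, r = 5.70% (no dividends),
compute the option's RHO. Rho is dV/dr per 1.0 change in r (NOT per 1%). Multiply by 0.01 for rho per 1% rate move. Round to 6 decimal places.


Answer: Rho = 0.045332

Derivation:
d1 = 0.4004077832; d2 = 0.2907331735
phi(d1) = 0.3682100448; exp(-qT) = 1.0000000000; exp(-rT) = 0.9952631544
N(d2) = 0.6143723009
Rho = K*T*exp(-rT)*N(d2) = 0.8900 * 0.0833 * 0.9952631544 * 0.6143723009 = 0.045332


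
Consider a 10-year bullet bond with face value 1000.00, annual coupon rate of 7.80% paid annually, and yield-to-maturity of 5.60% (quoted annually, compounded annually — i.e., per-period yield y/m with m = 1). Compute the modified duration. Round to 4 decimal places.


Coupon per period c = face * coupon_rate / m = 78.000000
Periods per year m = 1; per-period yield y/m = 0.056000
Number of cashflows N = 10
Cashflows (t years, CF_t, discount factor 1/(1+y/m)^(m*t), PV):
  t = 1.0000: CF_t = 78.000000, DF = 0.946970, PV = 73.863636
  t = 2.0000: CF_t = 78.000000, DF = 0.896752, PV = 69.946625
  t = 3.0000: CF_t = 78.000000, DF = 0.849197, PV = 66.237335
  t = 4.0000: CF_t = 78.000000, DF = 0.804163, PV = 62.724749
  t = 5.0000: CF_t = 78.000000, DF = 0.761518, PV = 59.398436
  t = 6.0000: CF_t = 78.000000, DF = 0.721135, PV = 56.248519
  t = 7.0000: CF_t = 78.000000, DF = 0.682893, PV = 53.265643
  t = 8.0000: CF_t = 78.000000, DF = 0.646679, PV = 50.440950
  t = 9.0000: CF_t = 78.000000, DF = 0.612385, PV = 47.766051
  t = 10.0000: CF_t = 1078.000000, DF = 0.579910, PV = 625.143297
Price P = sum_t PV_t = 1165.035242
First compute Macaulay numerator sum_t t * PV_t:
  t * PV_t at t = 1.0000: 73.863636
  t * PV_t at t = 2.0000: 139.893251
  t * PV_t at t = 3.0000: 198.712004
  t * PV_t at t = 4.0000: 250.898995
  t * PV_t at t = 5.0000: 296.992181
  t * PV_t at t = 6.0000: 337.491115
  t * PV_t at t = 7.0000: 372.859502
  t * PV_t at t = 8.0000: 403.527600
  t * PV_t at t = 9.0000: 429.894460
  t * PV_t at t = 10.0000: 6251.432970
Macaulay duration D = 8755.565713 / 1165.035242 = 7.515280
Modified duration = D / (1 + y/m) = 7.515280 / (1 + 0.056000) = 7.116742

Answer: Modified duration = 7.1167


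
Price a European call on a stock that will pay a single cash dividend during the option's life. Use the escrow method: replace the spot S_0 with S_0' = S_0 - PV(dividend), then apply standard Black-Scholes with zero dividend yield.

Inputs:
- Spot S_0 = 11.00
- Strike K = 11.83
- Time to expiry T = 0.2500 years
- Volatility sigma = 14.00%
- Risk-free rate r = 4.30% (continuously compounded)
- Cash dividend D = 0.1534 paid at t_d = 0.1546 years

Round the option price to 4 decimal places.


Answer: Price = 0.0557

Derivation:
PV(D) = D * exp(-r * t_d) = 0.1534 * 0.99337425 = 0.15238361
S_0' = S_0 - PV(D) = 11.0000 - 0.15238361 = 10.84761639
d1 = (ln(S_0'/K) + (r + sigma^2/2)*T) / (sigma*sqrt(T)) = -1.04990442
d2 = d1 - sigma*sqrt(T) = -1.11990442
exp(-rT) = 0.98930757
N(d1) = 0.14688103; N(d2) = 0.13137725
C = S_0' * N(d1) - K * exp(-rT) * N(d2) = 10.84761639 * 0.14688103 - 11.8300 * 0.98930757 * 0.13137725 = 0.0557


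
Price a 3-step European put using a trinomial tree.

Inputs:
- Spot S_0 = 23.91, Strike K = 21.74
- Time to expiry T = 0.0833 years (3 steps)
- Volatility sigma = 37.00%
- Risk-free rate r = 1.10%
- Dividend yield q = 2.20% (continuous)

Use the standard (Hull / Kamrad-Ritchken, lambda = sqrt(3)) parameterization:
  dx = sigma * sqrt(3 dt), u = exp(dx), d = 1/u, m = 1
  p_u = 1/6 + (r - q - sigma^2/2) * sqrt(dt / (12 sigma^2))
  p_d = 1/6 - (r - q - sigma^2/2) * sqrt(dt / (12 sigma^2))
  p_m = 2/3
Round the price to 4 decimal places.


dt = T/N = 0.027767; dx = sigma*sqrt(3*dt) = 0.106788
u = exp(dx) = 1.112699; d = 1/u = 0.898716
p_u = 0.156338, p_m = 0.666667, p_d = 0.176996
Discount per step: exp(-r*dt) = 0.999695
Stock lattice S(k, j) with j the centered position index:
  k=0: S(0,+0) = 23.9100
  k=1: S(1,-1) = 21.4883; S(1,+0) = 23.9100; S(1,+1) = 26.6046
  k=2: S(2,-2) = 19.3119; S(2,-1) = 21.4883; S(2,+0) = 23.9100; S(2,+1) = 26.6046; S(2,+2) = 29.6029
  k=3: S(3,-3) = 17.3559; S(3,-2) = 19.3119; S(3,-1) = 21.4883; S(3,+0) = 23.9100; S(3,+1) = 26.6046; S(3,+2) = 29.6029; S(3,+3) = 32.9392
Terminal payoffs V(N, j) = max(K - S_T, 0):
  V(3,-3) = 4.384118; V(3,-2) = 2.428130; V(3,-1) = 0.251705; V(3,+0) = 0.000000; V(3,+1) = 0.000000; V(3,+2) = 0.000000; V(3,+3) = 0.000000
Backward induction: V(k, j) = exp(-r*dt) * [p_u * V(k+1, j+1) + p_m * V(k+1, j) + p_d * V(k+1, j-1)]
  V(2,-2) = exp(-r*dt) * [p_u*0.251705 + p_m*2.428130 + p_d*4.384118] = 2.433332
  V(2,-1) = exp(-r*dt) * [p_u*0.000000 + p_m*0.251705 + p_d*2.428130] = 0.597390
  V(2,+0) = exp(-r*dt) * [p_u*0.000000 + p_m*0.000000 + p_d*0.251705] = 0.044537
  V(2,+1) = exp(-r*dt) * [p_u*0.000000 + p_m*0.000000 + p_d*0.000000] = 0.000000
  V(2,+2) = exp(-r*dt) * [p_u*0.000000 + p_m*0.000000 + p_d*0.000000] = 0.000000
  V(1,-1) = exp(-r*dt) * [p_u*0.044537 + p_m*0.597390 + p_d*2.433332] = 0.835657
  V(1,+0) = exp(-r*dt) * [p_u*0.000000 + p_m*0.044537 + p_d*0.597390] = 0.135386
  V(1,+1) = exp(-r*dt) * [p_u*0.000000 + p_m*0.000000 + p_d*0.044537] = 0.007880
  V(0,+0) = exp(-r*dt) * [p_u*0.007880 + p_m*0.135386 + p_d*0.835657] = 0.239324

Answer: Price = V(0,0) = 0.2393


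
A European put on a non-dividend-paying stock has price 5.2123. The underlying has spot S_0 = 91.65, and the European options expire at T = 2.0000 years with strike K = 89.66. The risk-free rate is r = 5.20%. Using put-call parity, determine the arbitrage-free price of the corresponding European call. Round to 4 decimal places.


Put-call parity: C - P = S_0 * exp(-qT) - K * exp(-rT).
S_0 * exp(-qT) = 91.6500 * 1.00000000 = 91.65000000
K * exp(-rT) = 89.6600 * 0.90122530 = 80.80386017
C = P + S*exp(-qT) - K*exp(-rT)
C = 5.2123 + 91.65000000 - 80.80386017 = 16.0584

Answer: Call price = 16.0584


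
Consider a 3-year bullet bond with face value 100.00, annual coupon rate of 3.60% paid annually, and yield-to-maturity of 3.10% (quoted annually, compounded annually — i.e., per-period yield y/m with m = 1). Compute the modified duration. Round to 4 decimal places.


Answer: Modified duration = 2.8106

Derivation:
Coupon per period c = face * coupon_rate / m = 3.600000
Periods per year m = 1; per-period yield y/m = 0.031000
Number of cashflows N = 3
Cashflows (t years, CF_t, discount factor 1/(1+y/m)^(m*t), PV):
  t = 1.0000: CF_t = 3.600000, DF = 0.969932, PV = 3.491756
  t = 2.0000: CF_t = 3.600000, DF = 0.940768, PV = 3.386766
  t = 3.0000: CF_t = 103.600000, DF = 0.912481, PV = 94.533069
Price P = sum_t PV_t = 101.411591
First compute Macaulay numerator sum_t t * PV_t:
  t * PV_t at t = 1.0000: 3.491756
  t * PV_t at t = 2.0000: 6.773532
  t * PV_t at t = 3.0000: 283.599208
Macaulay duration D = 293.864496 / 101.411591 = 2.897741
Modified duration = D / (1 + y/m) = 2.897741 / (1 + 0.031000) = 2.810612


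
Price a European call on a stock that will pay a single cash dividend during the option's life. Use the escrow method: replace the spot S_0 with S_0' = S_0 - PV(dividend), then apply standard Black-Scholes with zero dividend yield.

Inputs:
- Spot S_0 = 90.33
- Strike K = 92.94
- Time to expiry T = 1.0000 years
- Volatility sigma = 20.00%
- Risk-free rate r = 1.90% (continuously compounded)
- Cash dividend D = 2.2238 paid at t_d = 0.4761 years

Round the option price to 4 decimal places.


Answer: Price = 5.7132

Derivation:
PV(D) = D * exp(-r * t_d) = 2.2238 * 0.99099489 = 2.20377444
S_0' = S_0 - PV(D) = 90.3300 - 2.20377444 = 88.12622556
d1 = (ln(S_0'/K) + (r + sigma^2/2)*T) / (sigma*sqrt(T)) = -0.07091978
d2 = d1 - sigma*sqrt(T) = -0.27091978
exp(-rT) = 0.98117936
N(d1) = 0.47173080; N(d2) = 0.39322637
C = S_0' * N(d1) - K * exp(-rT) * N(d2) = 88.12622556 * 0.47173080 - 92.9400 * 0.98117936 * 0.39322637 = 5.7132


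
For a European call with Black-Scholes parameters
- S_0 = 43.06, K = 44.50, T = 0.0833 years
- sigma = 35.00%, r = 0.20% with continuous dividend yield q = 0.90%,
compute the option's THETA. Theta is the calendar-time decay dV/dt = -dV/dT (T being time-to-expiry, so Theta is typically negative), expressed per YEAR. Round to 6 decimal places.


d1 = -0.2809025062; d2 = -0.3819185940
phi(d1) = 0.3835092102; exp(-qT) = 0.9992505810; exp(-rT) = 0.9998334139
Theta = -S*exp(-qT)*phi(d1)*sigma/(2*sqrt(T)) - r*K*exp(-rT)*N(d2) + q*S*exp(-qT)*N(d1)
N(d1) = 0.3893925892; N(d2) = 0.3512608739; sqrt(T) = 0.2886173938
Term 1 = -43.0600 * 0.9992505810 * 0.3835092102 * 0.3500 / (2 * 0.2886173938) = -10.0055226896
Term 2 = -0.0020 * 44.5000 * 0.9998334139 * 0.3512608739 = -0.0312570099
Term 3 = 0.0090 * 43.0600 * 0.9992505810 * 0.3893925892 = 0.1507921128
Theta = -10.0055226896 + (-0.0312570099) + (0.1507921128) = -9.885988

Answer: Theta = -9.885988


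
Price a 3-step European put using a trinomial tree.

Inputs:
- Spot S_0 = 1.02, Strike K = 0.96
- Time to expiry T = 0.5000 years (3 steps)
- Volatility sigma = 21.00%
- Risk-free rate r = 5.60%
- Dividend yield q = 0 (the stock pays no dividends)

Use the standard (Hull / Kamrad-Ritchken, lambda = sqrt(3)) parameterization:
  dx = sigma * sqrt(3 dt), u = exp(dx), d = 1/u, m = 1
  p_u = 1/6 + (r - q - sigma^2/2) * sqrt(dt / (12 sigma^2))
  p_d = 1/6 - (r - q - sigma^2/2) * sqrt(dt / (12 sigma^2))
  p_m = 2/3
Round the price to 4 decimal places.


dt = T/N = 0.166667; dx = sigma*sqrt(3*dt) = 0.148492
u = exp(dx) = 1.160084; d = 1/u = 0.862007
p_u = 0.185719, p_m = 0.666667, p_d = 0.147614
Discount per step: exp(-r*dt) = 0.990710
Stock lattice S(k, j) with j the centered position index:
  k=0: S(0,+0) = 1.0200
  k=1: S(1,-1) = 0.8792; S(1,+0) = 1.0200; S(1,+1) = 1.1833
  k=2: S(2,-2) = 0.7579; S(2,-1) = 0.8792; S(2,+0) = 1.0200; S(2,+1) = 1.1833; S(2,+2) = 1.3727
  k=3: S(3,-3) = 0.6533; S(3,-2) = 0.7579; S(3,-1) = 0.8792; S(3,+0) = 1.0200; S(3,+1) = 1.1833; S(3,+2) = 1.3727; S(3,+3) = 1.5925
Terminal payoffs V(N, j) = max(K - S_T, 0):
  V(3,-3) = 0.306671; V(3,-2) = 0.202084; V(3,-1) = 0.080753; V(3,+0) = 0.000000; V(3,+1) = 0.000000; V(3,+2) = 0.000000; V(3,+3) = 0.000000
Backward induction: V(k, j) = exp(-r*dt) * [p_u * V(k+1, j+1) + p_m * V(k+1, j) + p_d * V(k+1, j-1)]
  V(2,-2) = exp(-r*dt) * [p_u*0.080753 + p_m*0.202084 + p_d*0.306671] = 0.193177
  V(2,-1) = exp(-r*dt) * [p_u*0.000000 + p_m*0.080753 + p_d*0.202084] = 0.082889
  V(2,+0) = exp(-r*dt) * [p_u*0.000000 + p_m*0.000000 + p_d*0.080753] = 0.011810
  V(2,+1) = exp(-r*dt) * [p_u*0.000000 + p_m*0.000000 + p_d*0.000000] = 0.000000
  V(2,+2) = exp(-r*dt) * [p_u*0.000000 + p_m*0.000000 + p_d*0.000000] = 0.000000
  V(1,-1) = exp(-r*dt) * [p_u*0.011810 + p_m*0.082889 + p_d*0.193177] = 0.085169
  V(1,+0) = exp(-r*dt) * [p_u*0.000000 + p_m*0.011810 + p_d*0.082889] = 0.019922
  V(1,+1) = exp(-r*dt) * [p_u*0.000000 + p_m*0.000000 + p_d*0.011810] = 0.001727
  V(0,+0) = exp(-r*dt) * [p_u*0.001727 + p_m*0.019922 + p_d*0.085169] = 0.025931

Answer: Price = V(0,0) = 0.0259


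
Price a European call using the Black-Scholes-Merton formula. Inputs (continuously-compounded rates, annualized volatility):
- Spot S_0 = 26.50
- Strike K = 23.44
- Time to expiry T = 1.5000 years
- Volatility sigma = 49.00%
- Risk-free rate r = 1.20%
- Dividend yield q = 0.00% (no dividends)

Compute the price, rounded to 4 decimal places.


Answer: Price = 7.7342

Derivation:
d1 = (ln(S/K) + (r - q + 0.5*sigma^2) * T) / (sigma * sqrt(T)) = 0.53451493
d2 = d1 - sigma * sqrt(T) = -0.06561005
exp(-rT) = 0.98216103; exp(-qT) = 1.00000000
C = S_0 * exp(-qT) * N(d1) - K * exp(-rT) * N(d2)
N(d1) = 0.70350734; N(d2) = 0.47384414
C = 26.5000 * 1.00000000 * 0.70350734 - 23.4400 * 0.98216103 * 0.47384414 = 7.7342


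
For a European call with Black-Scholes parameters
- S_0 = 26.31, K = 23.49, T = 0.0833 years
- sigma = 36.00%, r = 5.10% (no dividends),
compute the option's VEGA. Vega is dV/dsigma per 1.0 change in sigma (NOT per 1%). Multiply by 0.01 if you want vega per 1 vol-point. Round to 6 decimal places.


d1 = 1.1840015250; d2 = 1.0800992632
phi(d1) = 0.1979247564; exp(-qT) = 1.0000000000; exp(-rT) = 0.9957607113
Vega = S * exp(-qT) * phi(d1) * sqrt(T) = 26.3100 * 1.0000000000 * 0.1979247564 * 0.2886173938 = 1.502946

Answer: Vega = 1.502946


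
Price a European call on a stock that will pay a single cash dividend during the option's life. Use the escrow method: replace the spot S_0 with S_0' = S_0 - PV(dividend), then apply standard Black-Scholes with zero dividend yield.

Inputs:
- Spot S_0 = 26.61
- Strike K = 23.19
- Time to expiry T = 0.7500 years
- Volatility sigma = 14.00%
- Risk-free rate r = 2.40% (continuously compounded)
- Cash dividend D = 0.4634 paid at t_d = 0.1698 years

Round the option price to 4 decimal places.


Answer: Price = 3.5599

Derivation:
PV(D) = D * exp(-r * t_d) = 0.4634 * 0.99593309 = 0.46151539
S_0' = S_0 - PV(D) = 26.6100 - 0.46151539 = 26.14848461
d1 = (ln(S_0'/K) + (r + sigma^2/2)*T) / (sigma*sqrt(T)) = 1.19940467
d2 = d1 - sigma*sqrt(T) = 1.07816111
exp(-rT) = 0.98216103
N(d1) = 0.88481468; N(d2) = 0.85951907
C = S_0' * N(d1) - K * exp(-rT) * N(d2) = 26.14848461 * 0.88481468 - 23.1900 * 0.98216103 * 0.85951907 = 3.5599


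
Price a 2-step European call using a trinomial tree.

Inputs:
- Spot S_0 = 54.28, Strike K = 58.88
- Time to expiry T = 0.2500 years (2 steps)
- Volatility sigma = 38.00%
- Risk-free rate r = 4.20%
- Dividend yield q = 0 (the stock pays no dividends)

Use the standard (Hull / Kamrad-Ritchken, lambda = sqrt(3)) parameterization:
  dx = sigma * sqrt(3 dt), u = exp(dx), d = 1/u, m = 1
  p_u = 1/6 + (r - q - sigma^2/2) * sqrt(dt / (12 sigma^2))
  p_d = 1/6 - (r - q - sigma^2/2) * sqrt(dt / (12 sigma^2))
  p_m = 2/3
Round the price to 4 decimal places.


Answer: Price = V(0,0) = 2.6987

Derivation:
dt = T/N = 0.125000; dx = sigma*sqrt(3*dt) = 0.232702
u = exp(dx) = 1.262005; d = 1/u = 0.792390
p_u = 0.158555, p_m = 0.666667, p_d = 0.174778
Discount per step: exp(-r*dt) = 0.994764
Stock lattice S(k, j) with j the centered position index:
  k=0: S(0,+0) = 54.2800
  k=1: S(1,-1) = 43.0109; S(1,+0) = 54.2800; S(1,+1) = 68.5016
  k=2: S(2,-2) = 34.0814; S(2,-1) = 43.0109; S(2,+0) = 54.2800; S(2,+1) = 68.5016; S(2,+2) = 86.4494
Terminal payoffs V(N, j) = max(S_T - K, 0):
  V(2,-2) = 0.000000; V(2,-1) = 0.000000; V(2,+0) = 0.000000; V(2,+1) = 9.621618; V(2,+2) = 27.569367
Backward induction: V(k, j) = exp(-r*dt) * [p_u * V(k+1, j+1) + p_m * V(k+1, j) + p_d * V(k+1, j-1)]
  V(1,-1) = exp(-r*dt) * [p_u*0.000000 + p_m*0.000000 + p_d*0.000000] = 0.000000
  V(1,+0) = exp(-r*dt) * [p_u*9.621618 + p_m*0.000000 + p_d*0.000000] = 1.517571
  V(1,+1) = exp(-r*dt) * [p_u*27.569367 + p_m*9.621618 + p_d*0.000000] = 10.729208
  V(0,+0) = exp(-r*dt) * [p_u*10.729208 + p_m*1.517571 + p_d*0.000000] = 2.698683
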